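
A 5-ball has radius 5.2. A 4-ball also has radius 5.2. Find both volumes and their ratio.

V_5(5.2) ≈ 20013.1. V_4(5.2) ≈ 3608.14. Ratio V_5/V_4 ≈ 5.547.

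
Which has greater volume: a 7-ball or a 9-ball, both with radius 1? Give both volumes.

V_7(1) ≈ 4.72477. V_9(1) ≈ 3.29851. The 7-ball is larger.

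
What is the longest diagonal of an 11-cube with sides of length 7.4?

Diagonal = √11 · 7.4 ≈ 24.543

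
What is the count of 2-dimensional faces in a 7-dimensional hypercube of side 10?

An n-cube has C(n,k)·2^(n-k) k-faces. Here C(7,2)·2^5 = 21·32 = 672.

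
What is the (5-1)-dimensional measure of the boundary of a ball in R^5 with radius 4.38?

|∂B_5(4.38)| ≈ 9686.46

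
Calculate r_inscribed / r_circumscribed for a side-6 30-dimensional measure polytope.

Ratio = (s/2)/(s√30/2) = 30^(-1/2) ≈ 0.182574.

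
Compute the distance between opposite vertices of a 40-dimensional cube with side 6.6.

||(6.6,6.6,...,6.6)|| = √(40)·6.6 ≈ 41.7421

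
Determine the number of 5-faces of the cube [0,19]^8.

Number of 5-faces = C(8,5) · 2^(8-5) = 56 · 8 = 448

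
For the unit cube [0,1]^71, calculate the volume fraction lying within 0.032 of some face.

1 - (1 - 2·0.032)^71 = 1 - 0.936^71 ≈ 0.990868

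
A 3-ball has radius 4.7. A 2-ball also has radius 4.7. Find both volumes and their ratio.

V_3(4.7) ≈ 434.893. V_2(4.7) ≈ 69.3978. Ratio V_3/V_2 ≈ 6.267.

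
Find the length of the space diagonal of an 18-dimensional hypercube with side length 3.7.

The space diagonal of an n-cube of side s is s√n. Here 3.7·√18 ≈ 15.6978.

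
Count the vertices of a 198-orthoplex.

The 198-dimensional cross-polytope has 2n = 2·198 = 396 vertices.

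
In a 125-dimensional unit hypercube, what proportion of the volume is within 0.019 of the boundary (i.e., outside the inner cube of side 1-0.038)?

1 - (1 - 2·0.019)^125 = 1 - 0.962^125 ≈ 0.992114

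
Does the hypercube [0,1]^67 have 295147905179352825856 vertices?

False. The 67-cube has 2^67 = 147573952589676412928 vertices.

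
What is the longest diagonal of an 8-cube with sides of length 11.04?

The space diagonal of an n-cube of side s is s√n. Here 11.04·√8 ≈ 31.2258.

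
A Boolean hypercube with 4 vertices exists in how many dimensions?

The n-cube has 2^n vertices, and 4 = 2^2, so n = 2.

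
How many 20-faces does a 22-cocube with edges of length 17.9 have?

f_20(22-orthoplex) = 2^21 · (22 choose 21) = 46137344.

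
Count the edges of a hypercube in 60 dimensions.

Number of 1-faces = C(60,1)·2^(60-1) = 60·576460752303423488 = 34587645138205409280.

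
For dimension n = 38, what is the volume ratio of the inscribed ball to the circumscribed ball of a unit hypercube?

Volume scales as r^n, and r_in/r_out = 1/√38, giving (1/√38)^38 ≈ 9.64077e-31.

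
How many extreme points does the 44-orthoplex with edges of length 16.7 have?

Number of vertices = 2n = 88.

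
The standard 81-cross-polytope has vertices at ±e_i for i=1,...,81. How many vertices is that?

The vertices are ±e_1, ..., ±e_81, so there are 2·81 = 162.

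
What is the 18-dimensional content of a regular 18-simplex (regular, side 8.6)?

V_18 = √(19) · 8.6^18 / (18! · 2^(18/2)) ≈ 0.0880517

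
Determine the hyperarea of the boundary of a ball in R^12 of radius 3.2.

The surface area of an n-ball is 2π^(n/2) r^(n-1) / Γ(n/2). For n=12, r=3.2: 5.77295e+06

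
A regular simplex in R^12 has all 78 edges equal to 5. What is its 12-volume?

For a regular n-simplex with edge a, V = (a^n / n!)·√((n+1)/2^n). With a=5, n=12: V ≈ 0.0287141.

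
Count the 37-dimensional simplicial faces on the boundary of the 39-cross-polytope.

Each 37-face is the convex hull of 38 vertices, one chosen as ±e_i from each of 38 distinct axes: 2^38·C(39,38) = 10720238370816.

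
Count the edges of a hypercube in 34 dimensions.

Each of the 2^34 = 17179869184 vertices has degree 34; total edges = 34·2^34/2 = 292057776128.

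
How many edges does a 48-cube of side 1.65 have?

Number of 1-faces = C(48,1)·2^(48-1) = 48·140737488355328 = 6755399441055744.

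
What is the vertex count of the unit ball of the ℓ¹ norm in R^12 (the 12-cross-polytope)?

An n-cross-polytope has 2n vertices; here n = 12, giving 24.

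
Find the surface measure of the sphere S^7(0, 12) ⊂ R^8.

S = n·V_n(r)/r = 8·V_8(12)/12 (volume-to-surface relation), giving 11943936·π^4 ≈ 1.16345e+09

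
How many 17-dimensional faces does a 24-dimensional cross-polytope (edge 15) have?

Number of 17-faces = 2^(17+1) · C(24,17+1) = 262144 · 134596 = 35283533824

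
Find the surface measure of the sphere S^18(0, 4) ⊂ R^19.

S_19(4) = 2·π^(19/2)·(4)^18 / Γ(19/2) = 70368744177664·π^9/34459425 ≈ 6.08724e+10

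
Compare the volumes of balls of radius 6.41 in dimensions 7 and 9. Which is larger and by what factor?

V_7(6.41) ≈ 2.10081e+06, V_9(6.41) ≈ 6.02615e+07. The 9-ball is larger by a factor of 28.68.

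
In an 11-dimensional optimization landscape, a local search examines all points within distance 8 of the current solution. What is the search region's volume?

The n-ball volume is π^(n/2)·r^n/Γ(n/2+1). With n=11, r=8: V = 549755813888·π^5/10395 ≈ 1.61843e+10.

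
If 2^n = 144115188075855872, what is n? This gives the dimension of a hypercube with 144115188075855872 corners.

The n-cube has 2^n vertices, and 144115188075855872 = 2^57, so n = 57.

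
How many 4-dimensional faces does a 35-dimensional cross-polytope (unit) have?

f_4(35-orthoplex) = 2^5 · (35 choose 5) = 10388224.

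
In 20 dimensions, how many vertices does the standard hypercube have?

Number of vertices = 2^20 = 1048576.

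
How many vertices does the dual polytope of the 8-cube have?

The vertices are ±e_1, ..., ±e_8, so there are 2·8 = 16.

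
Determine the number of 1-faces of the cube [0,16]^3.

Number of 1-faces = C(3,1) · 2^(3-1) = 3 · 4 = 12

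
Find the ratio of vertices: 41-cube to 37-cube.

The 41-cube has 2^41 = 2199023255552 vertices. The 37-cube has 2^37 = 137438953472 vertices. Ratio: 2199023255552/137438953472 = 16.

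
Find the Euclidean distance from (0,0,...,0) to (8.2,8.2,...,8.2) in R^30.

Diagonal = √30 · 8.2 ≈ 44.9132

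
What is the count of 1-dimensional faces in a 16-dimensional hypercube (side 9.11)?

Number of 1-faces = C(16,1) · 2^(16-1) = 16 · 32768 = 524288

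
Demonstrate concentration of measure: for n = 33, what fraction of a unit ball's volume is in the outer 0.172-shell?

1 - (1-0.172)^33 ≈ 0.998028 ≈ 99.80%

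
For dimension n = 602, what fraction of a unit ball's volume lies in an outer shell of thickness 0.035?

1 - (1-0.035)^602 ≈ 1 - 4.847e-10 ≈ (100 - 4.85e-08)%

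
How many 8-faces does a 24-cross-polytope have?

Each 8-face is the convex hull of 9 vertices, one chosen as ±e_i from each of 9 distinct axes: 2^9·C(24,9) = 669442048.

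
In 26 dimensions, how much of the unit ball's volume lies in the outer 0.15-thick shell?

V(inner)/V(outer) = ((1-0.15)/1)^26 ≈ 0.01462, so the shell fraction is 0.985382.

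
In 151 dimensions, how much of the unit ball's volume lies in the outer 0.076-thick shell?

Shell fraction = 1 - (1-0.076)^151 ≈ 0.999993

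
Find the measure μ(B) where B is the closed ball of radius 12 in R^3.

Volume = π^{3/2}·(12)^3/Γ(5/2) = 2304·π ≈ 7238.23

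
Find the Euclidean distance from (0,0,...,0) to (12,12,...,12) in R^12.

d = √(12² + 12² + ... + 12²) [12 terms] = √(12·12²) = 12√12 ≈ 41.5692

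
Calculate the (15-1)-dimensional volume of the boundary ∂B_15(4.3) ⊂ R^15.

S_15(4.3) = 2·π^(15/2)·(4.3)^14 / Γ(15/2) ≈ 4.22746e+09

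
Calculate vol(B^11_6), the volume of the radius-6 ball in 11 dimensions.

V_11(6) = π^(11/2) · (6)^11 / Γ(11/2 + 1) = 859963392·π^5/385 ≈ 6.83547e+08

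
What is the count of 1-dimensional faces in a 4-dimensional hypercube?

Number of 1-faces = C(4,1) · 2^(4-1) = 4 · 8 = 32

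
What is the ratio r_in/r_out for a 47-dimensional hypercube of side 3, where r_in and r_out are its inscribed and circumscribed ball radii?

r_in / r_out = (3/2) / (3√47/2) = 1/√47 ≈ 0.145865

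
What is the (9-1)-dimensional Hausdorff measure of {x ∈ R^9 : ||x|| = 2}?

S_9(2) = 2·π^(9/2)·(2)^8 / Γ(9/2) = 8192·π^4/105 ≈ 7599.76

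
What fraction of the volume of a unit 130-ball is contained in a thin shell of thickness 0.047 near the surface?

Shell fraction = 1 - (1-0.047)^130 ≈ 0.998085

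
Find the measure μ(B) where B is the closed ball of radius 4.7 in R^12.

Volume = π^{12/2}·(4.7)^12/Γ(7) ≈ 1.55146e+08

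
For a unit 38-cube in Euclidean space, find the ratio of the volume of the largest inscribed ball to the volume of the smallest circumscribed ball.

V_in / V_out = (r_in/r_out)^38 = (1/√38)^38 = 38^(-38/2) ≈ 9.64077e-31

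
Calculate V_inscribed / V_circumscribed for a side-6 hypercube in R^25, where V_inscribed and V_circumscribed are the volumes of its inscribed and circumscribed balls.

V_in/V_out = n^(-n/2) = 25^(-25/2) ≈ 3.35544e-18.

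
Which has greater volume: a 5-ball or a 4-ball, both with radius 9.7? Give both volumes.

V_5(9.7) ≈ 452019. V_4(9.7) ≈ 43687.4. The 5-ball is larger.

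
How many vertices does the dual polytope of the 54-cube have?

The vertices are ±e_1, ..., ±e_54, so there are 2·54 = 108.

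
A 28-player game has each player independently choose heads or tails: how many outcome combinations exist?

The 28-cube has 2^28 = 268435456 vertices.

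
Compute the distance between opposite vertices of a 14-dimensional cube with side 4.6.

||(4.6,4.6,...,4.6)|| = √(14)·4.6 ≈ 17.2116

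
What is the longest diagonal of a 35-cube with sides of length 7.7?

||(7.7,7.7,...,7.7)|| = √(35)·7.7 ≈ 45.5538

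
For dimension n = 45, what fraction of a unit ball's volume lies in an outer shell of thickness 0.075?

1 - (1-0.075)^45 ≈ 0.970051 ≈ 97.01%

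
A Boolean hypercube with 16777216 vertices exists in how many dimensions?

2^n = 16777216 ⇒ n = log_2(16777216) = 24.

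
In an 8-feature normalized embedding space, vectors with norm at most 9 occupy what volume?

V = 14348907·π^4/8 ≈ 1.74714e+08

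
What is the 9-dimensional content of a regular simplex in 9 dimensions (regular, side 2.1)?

V_9 = √(10) · 2.1^9 / (9! · 2^(9/2)) ≈ 0.000305897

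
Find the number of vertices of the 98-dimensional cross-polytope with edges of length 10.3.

The 98-dimensional cross-polytope has 2n = 2·98 = 196 vertices.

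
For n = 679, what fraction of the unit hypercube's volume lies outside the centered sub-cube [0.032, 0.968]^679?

The inner cube has side 1-2·0.032 = 0.936 and volume (0.936)^679 ≈ 3.135e-20, so the shell holds 1 - 3.135e-20 of the volume.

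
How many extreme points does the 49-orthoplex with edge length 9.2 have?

Number of vertices = 2n = 98.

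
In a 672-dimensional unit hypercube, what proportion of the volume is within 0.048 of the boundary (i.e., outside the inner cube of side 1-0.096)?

1 - (1 - 2·0.048)^672 = 1 - 0.904^672 ≈ 1 - 3.509e-30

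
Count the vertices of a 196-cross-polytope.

The 196-dimensional cross-polytope has 2n = 2·196 = 392 vertices.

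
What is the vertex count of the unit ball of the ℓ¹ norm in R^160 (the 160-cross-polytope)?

The vertices are ±e_1, ..., ±e_160, so there are 2·160 = 320.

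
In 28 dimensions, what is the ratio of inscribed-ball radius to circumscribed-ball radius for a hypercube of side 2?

Ratio = (s/2)/(s√28/2) = 28^(-1/2) ≈ 0.188982.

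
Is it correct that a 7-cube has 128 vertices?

True. The 7-cube has 2^7 = 128 vertices.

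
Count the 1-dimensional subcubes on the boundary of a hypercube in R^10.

f_1(10-cube) = (10 choose 1) · 2^9 = 5120.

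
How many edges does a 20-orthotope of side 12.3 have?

The 20-cube has n·2^(n-1) = 20·2^19 = 20·524288 = 10485760 edges.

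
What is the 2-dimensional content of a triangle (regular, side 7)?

Area = (√3/4) · 7² = 21.2176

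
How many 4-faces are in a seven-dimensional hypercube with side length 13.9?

f_4(7-cube) = (7 choose 4) · 2^3 = 280.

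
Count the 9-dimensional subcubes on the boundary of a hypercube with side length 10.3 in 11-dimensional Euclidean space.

An n-cube has C(n,k)·2^(n-k) k-faces. Here C(11,9)·2^2 = 55·4 = 220.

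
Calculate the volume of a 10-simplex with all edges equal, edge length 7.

V_10 = √(11) · 7^10 / (10! · 2^(10/2)) ≈ 8.06796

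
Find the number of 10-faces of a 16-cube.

f_10(16-cube) = (16 choose 10) · 2^6 = 512512.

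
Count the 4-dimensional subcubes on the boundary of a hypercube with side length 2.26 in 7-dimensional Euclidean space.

An n-cube has C(n,k)·2^(n-k) k-faces. Here C(7,4)·2^3 = 35·8 = 280.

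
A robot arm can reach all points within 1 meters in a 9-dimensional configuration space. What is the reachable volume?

V_9(1) = π^(9/2) · (1)^9 / Γ(9/2 + 1) = 32·π^4/945 ≈ 3.29851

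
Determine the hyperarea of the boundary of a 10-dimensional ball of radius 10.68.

S_10(10.68) = 2·π^(10/2)·(10.68)^9 / Γ(10/2) ≈ 4.61009e+10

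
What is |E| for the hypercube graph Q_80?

An n-cube has n·2^(n-1) edges. With n = 80: 80·604462909807314587353088 = 48357032784585166988247040.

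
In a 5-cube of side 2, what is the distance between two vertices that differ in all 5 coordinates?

Diagonal = √5 · 2 ≈ 4.47214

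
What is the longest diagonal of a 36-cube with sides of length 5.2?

The space diagonal of an n-cube of side s is s√n. Here 5.2·√36 = 31.2.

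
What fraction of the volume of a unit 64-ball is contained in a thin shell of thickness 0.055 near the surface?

V(inner)/V(outer) = ((1-0.055)/1)^64 ≈ 0.02677, so the shell fraction is 0.973231.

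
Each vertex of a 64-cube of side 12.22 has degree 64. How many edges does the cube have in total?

The 64-cube has n·2^(n-1) = 64·2^63 = 64·9223372036854775808 = 590295810358705651712 edges.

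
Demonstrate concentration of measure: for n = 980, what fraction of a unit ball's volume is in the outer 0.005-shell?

1 - (1-0.005)^980 ≈ 0.992644 ≈ 99.26%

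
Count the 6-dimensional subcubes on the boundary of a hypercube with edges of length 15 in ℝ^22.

Choose 6 of 22 axes to span the face (C(22,6) = 74613 ways), then fix each of the remaining 16 coordinates at one of its two extreme values (2^16 = 65536 ways): 74613·65536 = 4889837568.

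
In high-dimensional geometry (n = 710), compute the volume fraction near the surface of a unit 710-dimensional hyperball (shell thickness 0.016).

1 - (1-0.016)^710 ≈ 0.999989 ≈ 99.998937%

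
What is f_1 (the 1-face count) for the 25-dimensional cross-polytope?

Each 1-face is the convex hull of 2 vertices, one chosen as ±e_i from each of 2 distinct axes: 2^2·C(25,2) = 1200.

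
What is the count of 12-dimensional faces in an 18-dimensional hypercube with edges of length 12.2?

f_12(18-cube) = (18 choose 12) · 2^6 = 1188096.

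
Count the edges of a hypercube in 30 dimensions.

An n-cube has n·2^(n-1) edges. With n = 30: 30·536870912 = 16106127360.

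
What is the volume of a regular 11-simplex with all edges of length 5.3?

Volume = 5.3^11 · √(12/2^11) / 11! ≈ 0.177748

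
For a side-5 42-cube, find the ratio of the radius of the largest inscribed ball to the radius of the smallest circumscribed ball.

r_in = 5/2 (half the side); r_out = 5√42/2 (half the diagonal). Ratio = 1/√42 ≈ 0.154303.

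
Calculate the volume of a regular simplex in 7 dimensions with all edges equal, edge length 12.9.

For a regular n-simplex with edge a, V = (a^n / n!)·√((n+1)/2^n). With a=12.9, n=7: V ≈ 2948.75.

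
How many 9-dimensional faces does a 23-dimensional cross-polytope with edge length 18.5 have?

f_9(23-orthoplex) = 2^10 · (23 choose 10) = 1171523584.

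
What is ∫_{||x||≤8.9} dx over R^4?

Volume = π^{4/2}·(8.9)^4/Γ(3) ≈ 30962.1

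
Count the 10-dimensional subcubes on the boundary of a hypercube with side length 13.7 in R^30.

f_10(30-cube) = (30 choose 10) · 2^20 = 31504481648640.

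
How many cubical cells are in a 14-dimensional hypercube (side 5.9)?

f_3(14-cube) = (14 choose 3) · 2^11 = 745472.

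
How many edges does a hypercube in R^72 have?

The 72-cube has n·2^(n-1) = 72·2^71 = 72·2361183241434822606848 = 170005193383307227693056 edges.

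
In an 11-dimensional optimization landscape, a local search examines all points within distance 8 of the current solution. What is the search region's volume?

V_11(8) = π^(11/2) · (8)^11 / Γ(11/2 + 1) = 549755813888·π^5/10395 ≈ 1.61843e+10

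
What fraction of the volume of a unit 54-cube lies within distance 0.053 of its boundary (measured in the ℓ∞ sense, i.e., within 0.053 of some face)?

The inner cube has side 1-2·0.053 = 0.894 and volume (0.894)^54 ≈ 0.002356, so the shell holds 0.997644 of the volume.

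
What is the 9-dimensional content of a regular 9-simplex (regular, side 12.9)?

V = (12.9^9 / 9!) · √((9+1) / 2^9) ≈ 3809.86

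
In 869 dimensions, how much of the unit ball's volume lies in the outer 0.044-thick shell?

1 - (1-0.044)^869 ≈ 1 - 1.042e-17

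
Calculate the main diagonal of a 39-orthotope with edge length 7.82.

The space diagonal of an n-cube of side s is s√n. Here 7.82·√39 ≈ 48.8359.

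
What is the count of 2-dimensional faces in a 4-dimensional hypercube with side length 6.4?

f_2(4-cube) = (4 choose 2) · 2^2 = 24.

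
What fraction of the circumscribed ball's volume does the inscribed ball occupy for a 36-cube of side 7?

Volume scales as r^n, and r_in/r_out = 1/√36, giving (1/√36)^36 ≈ 9.69516e-29.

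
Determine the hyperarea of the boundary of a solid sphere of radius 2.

|∂B_3(2)| = 4πr² = 4π·(2)² ≈ 50.2655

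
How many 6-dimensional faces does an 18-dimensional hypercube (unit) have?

f_6(18-cube) = (18 choose 6) · 2^12 = 76038144.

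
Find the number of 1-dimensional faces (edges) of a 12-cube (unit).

Each of the 2^12 = 4096 vertices has degree 12; total edges = 12·2^12/2 = 24576.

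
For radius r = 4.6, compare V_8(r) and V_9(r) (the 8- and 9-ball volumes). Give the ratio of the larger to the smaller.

V_8(4.6) ≈ 813675, V_9(4.6) ≈ 3.04185e+06. The 9-ball is larger by a factor of 3.738.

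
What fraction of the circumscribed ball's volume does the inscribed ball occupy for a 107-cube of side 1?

Volume scales as r^n, and r_in/r_out = 1/√107, giving (1/√107)^107 ≈ 2.67897e-109.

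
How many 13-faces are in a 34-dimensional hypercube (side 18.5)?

An n-cube has C(n,k)·2^(n-k) k-faces. Here C(34,13)·2^21 = 927983760·2097152 = 1946122998251520.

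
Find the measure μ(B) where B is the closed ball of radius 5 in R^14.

The n-ball volume is π^(n/2)·r^n/Γ(n/2+1). With n=14, r=5: V = 1220703125·π^7/1008 ≈ 3.65762e+09.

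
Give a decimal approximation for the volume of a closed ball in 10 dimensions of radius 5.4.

The n-ball volume is π^(n/2)·r^n/Γ(n/2+1). With n=10, r=5.4: V ≈ 5.37658e+07.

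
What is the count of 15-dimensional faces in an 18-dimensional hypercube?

Number of 15-faces = C(18,15) · 2^(18-15) = 816 · 8 = 6528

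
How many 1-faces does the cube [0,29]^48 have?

An n-cube has n·2^(n-1) edges. With n = 48: 48·140737488355328 = 6755399441055744.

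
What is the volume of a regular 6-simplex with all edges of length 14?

Volume = 14^6 · √(7/2^6) / 6! ≈ 3458.56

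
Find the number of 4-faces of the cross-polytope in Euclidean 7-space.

Number of 4-faces = 2^(4+1) · C(7,4+1) = 32 · 21 = 672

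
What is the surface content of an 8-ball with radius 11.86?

S = n·V_n(r)/r = 8·V_8(11.86)/11.86 (volume-to-surface relation), giving 1.07169e+09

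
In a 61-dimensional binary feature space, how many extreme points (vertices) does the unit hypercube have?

The 61-cube has 2^61 = 2305843009213693952 vertices.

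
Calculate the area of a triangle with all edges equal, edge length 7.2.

Area = (√3/4) · 7.2² = 22.4474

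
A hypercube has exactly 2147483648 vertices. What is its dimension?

Since 2^n = 2147483648, we have n = 31.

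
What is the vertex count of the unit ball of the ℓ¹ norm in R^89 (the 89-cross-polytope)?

An n-cross-polytope has 2n vertices; here n = 89, giving 178.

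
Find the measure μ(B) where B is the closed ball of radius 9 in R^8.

The n-ball volume is π^(n/2)·r^n/Γ(n/2+1). With n=8, r=9: V = 14348907·π^4/8 ≈ 1.74714e+08.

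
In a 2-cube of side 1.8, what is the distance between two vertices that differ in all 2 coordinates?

The space diagonal of an n-cube of side s is s√n. Here 1.8·√2 ≈ 2.54558.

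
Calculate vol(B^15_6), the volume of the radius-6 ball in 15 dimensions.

Volume = π^{15/2}·(6)^15/Γ(17/2) = 1486016741376·π^7/25025 ≈ 1.79349e+11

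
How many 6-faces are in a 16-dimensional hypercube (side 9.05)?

Choose 6 of 16 axes to span the face (C(16,6) = 8008 ways), then fix each of the remaining 10 coordinates at one of its two extreme values (2^10 = 1024 ways): 8008·1024 = 8200192.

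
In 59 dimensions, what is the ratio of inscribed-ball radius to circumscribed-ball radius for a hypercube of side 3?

For an n-cube of any side s, the inradius is s/2 and the circumradius is s√n/2, so the ratio is 1/√59 ≈ 0.130189.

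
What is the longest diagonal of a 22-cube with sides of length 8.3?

Diagonal = √22 · 8.3 ≈ 38.9305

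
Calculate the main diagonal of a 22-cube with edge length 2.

Diagonal = √22 · 2 ≈ 9.38083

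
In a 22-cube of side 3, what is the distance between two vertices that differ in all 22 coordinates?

The space diagonal of an n-cube of side s is s√n. Here 3·√22 ≈ 14.0712.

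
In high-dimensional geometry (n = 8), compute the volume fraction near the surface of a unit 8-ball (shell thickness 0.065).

1 - (1-0.065)^8 ≈ 0.415892 ≈ 41.59%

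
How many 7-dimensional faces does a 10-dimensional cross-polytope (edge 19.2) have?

Number of 7-faces = 2^(7+1) · C(10,7+1) = 256 · 45 = 11520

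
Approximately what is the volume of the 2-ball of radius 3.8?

V_2(3.8) = π^(2/2) · (3.8)^2 / Γ(2/2 + 1) ≈ 45.3646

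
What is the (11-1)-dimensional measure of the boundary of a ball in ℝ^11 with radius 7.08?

|∂B_11(7.08)| ≈ 6.55889e+09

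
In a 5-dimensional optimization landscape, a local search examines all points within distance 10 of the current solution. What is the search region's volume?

V_5(10) = π^(5/2) · (10)^5 / Γ(5/2 + 1) = 160000·π^2/3 ≈ 526379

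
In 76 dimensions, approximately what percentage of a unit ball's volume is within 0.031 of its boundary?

1 - (1-0.031)^76 ≈ 0.908671 ≈ 90.87%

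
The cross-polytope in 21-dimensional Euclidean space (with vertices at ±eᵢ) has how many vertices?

The vertices are ±e_1, ..., ±e_21, so there are 2·21 = 42.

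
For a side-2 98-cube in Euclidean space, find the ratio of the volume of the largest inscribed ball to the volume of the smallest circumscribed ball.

V_in/V_out = n^(-n/2) = 98^(-98/2) ≈ 2.69105e-98.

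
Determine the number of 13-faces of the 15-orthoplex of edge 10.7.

Each 13-face is the convex hull of 14 vertices, one chosen as ±e_i from each of 14 distinct axes: 2^14·C(15,14) = 245760.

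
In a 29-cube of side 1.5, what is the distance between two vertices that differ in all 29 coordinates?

||(1.5,1.5,...,1.5)|| = √(29)·1.5 ≈ 8.07775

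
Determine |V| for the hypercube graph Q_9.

The 9-cube has 2^9 = 512 vertices.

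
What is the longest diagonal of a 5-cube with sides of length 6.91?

||(6.91,6.91,...,6.91)|| = √(5)·6.91 ≈ 15.4512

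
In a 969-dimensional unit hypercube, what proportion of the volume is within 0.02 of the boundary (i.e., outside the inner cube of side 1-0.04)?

1 - (1 - 2·0.02)^969 = 1 - 0.96^969 ≈ 1 - 6.619e-18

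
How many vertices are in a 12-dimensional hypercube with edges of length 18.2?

An n-cube has C(n,k)·2^(n-k) k-faces. Here C(12,0)·2^12 = 1·4096 = 4096.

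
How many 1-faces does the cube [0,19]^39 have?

Number of 1-faces = C(39,1)·2^(39-1) = 39·274877906944 = 10720238370816.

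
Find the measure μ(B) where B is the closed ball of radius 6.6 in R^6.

V_6(6.6) = π^(6/2) · (6.6)^6 / Γ(6/2 + 1) ≈ 427132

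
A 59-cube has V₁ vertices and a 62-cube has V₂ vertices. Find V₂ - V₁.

V₁ = 2^59 = 576460752303423488. V₂ = 2^62 = 4611686018427387904. V₂ - V₁ = 4035225266123964416.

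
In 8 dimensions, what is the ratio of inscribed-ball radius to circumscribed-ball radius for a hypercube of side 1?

r_in = 1/2 (half the side); r_out = 1√8/2 (half the diagonal). Ratio = 1/√8 ≈ 0.353553.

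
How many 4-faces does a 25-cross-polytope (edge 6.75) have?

An n-cross-polytope has 2^(k+1)·C(n,k+1) k-faces. Here 2^5·C(25,5) = 32·53130 = 1700160.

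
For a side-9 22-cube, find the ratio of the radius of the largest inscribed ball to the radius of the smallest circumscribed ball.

r_in / r_out = (9/2) / (9√22/2) = 1/√22 ≈ 0.213201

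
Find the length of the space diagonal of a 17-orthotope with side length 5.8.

Diagonal = √17 · 5.8 ≈ 23.914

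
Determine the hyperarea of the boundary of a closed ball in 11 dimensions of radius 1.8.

|∂B_11(1.8)| ≈ 7399.84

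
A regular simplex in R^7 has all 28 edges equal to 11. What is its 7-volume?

V_7 = √(8) · 11^7 / (7! · 2^(7/2)) ≈ 966.626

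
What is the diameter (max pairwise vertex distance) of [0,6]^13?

The space diagonal of an n-cube of side s is s√n. Here 6·√13 ≈ 21.6333.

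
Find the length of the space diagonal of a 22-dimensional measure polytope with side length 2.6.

The space diagonal of an n-cube of side s is s√n. Here 2.6·√22 ≈ 12.1951.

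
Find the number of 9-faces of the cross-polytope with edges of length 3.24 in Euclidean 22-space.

An n-cross-polytope has 2^(k+1)·C(n,k+1) k-faces. Here 2^10·C(22,10) = 1024·646646 = 662165504.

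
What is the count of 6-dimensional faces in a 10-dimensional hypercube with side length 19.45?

Number of 6-faces = C(10,6) · 2^(10-6) = 210 · 16 = 3360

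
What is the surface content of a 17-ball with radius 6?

S_17(6) = 2·π^(17/2)·(6)^16 / Γ(17/2) = 17832200896512·π^8/25025 ≈ 6.76129e+12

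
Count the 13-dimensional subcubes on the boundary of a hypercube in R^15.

Number of 13-faces = C(15,13) · 2^(15-13) = 105 · 4 = 420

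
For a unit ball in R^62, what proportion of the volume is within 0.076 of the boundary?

Shell fraction = 1 - (1-0.076)^62 ≈ 0.992558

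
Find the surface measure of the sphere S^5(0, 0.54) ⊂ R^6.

S = n·V_n(r)/r = 6·V_6(0.54)/0.54 (volume-to-surface relation), giving 1.4237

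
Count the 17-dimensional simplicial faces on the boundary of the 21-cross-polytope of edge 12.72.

Each 17-face is the convex hull of 18 vertices, one chosen as ±e_i from each of 18 distinct axes: 2^18·C(21,18) = 348651520.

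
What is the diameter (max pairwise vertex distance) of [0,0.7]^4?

Diagonal = √4 · 0.7 = 1.4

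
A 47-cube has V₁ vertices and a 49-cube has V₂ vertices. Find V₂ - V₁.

V₁ = 2^47 = 140737488355328. V₂ = 2^49 = 562949953421312. V₂ - V₁ = 422212465065984.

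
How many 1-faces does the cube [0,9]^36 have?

Each of the 2^36 = 68719476736 vertices has degree 36; total edges = 36·2^36/2 = 1236950581248.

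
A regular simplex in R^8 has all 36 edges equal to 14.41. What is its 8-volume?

Volume = 14.41^8 · √(9/2^8) / 8! ≈ 8645.55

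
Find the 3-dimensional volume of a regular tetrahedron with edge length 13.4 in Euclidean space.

Volume = (√2/12) · 13.4³ = 283.562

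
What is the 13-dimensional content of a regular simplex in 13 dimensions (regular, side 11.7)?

V = (11.7^13 / 13!) · √((13+1) / 2^13) ≈ 511.099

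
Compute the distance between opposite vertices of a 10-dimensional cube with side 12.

Diagonal = √10 · 12 ≈ 37.9473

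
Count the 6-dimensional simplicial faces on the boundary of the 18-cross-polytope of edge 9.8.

Each 6-face is the convex hull of 7 vertices, one chosen as ±e_i from each of 7 distinct axes: 2^7·C(18,7) = 4073472.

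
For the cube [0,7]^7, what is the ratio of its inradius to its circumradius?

Ratio = (s/2)/(s√7/2) = 7^(-1/2) ≈ 0.377964.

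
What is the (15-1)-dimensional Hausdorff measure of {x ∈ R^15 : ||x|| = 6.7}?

S = n·V_n(r)/r = 15·V_15(6.7)/6.7 (volume-to-surface relation), giving 2.10169e+12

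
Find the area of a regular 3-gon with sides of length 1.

Area = (√3/4) · 1² = 0.433013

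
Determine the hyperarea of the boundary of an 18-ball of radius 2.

S = n·V_n(r)/r = 18·V_18(2)/2 (volume-to-surface relation), giving 2048·π^9/315 ≈ 193806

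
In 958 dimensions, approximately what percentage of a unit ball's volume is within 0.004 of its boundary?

1 - (1-0.004)^958 ≈ 0.9785 ≈ 97.85%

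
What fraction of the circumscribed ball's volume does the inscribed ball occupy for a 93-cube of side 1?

V_in / V_out = (r_in/r_out)^93 = (1/√93)^93 = 93^(-93/2) ≈ 2.92108e-92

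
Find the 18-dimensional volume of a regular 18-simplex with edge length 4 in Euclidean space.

Volume = 4^18 · √(19/2^18) / 18! ≈ 9.13788e-08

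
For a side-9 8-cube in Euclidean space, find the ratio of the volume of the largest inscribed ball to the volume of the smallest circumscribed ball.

Volume scales as r^n, and r_in/r_out = 1/√8, giving (1/√8)^8 ≈ 0.000244141.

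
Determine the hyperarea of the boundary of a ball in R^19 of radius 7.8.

The surface area of an n-ball is 2π^(n/2) r^(n-1) / Γ(n/2). For n=19, r=7.8: 1.01168e+16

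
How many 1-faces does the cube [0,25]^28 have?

The 28-cube has n·2^(n-1) = 28·2^27 = 28·134217728 = 3758096384 edges.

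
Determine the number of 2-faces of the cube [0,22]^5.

f_2(5-cube) = (5 choose 2) · 2^3 = 80.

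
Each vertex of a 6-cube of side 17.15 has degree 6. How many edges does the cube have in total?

An n-cube has n·2^(n-1) edges. With n = 6: 6·32 = 192.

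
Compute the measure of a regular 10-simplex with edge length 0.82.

For a regular n-simplex with edge a, V = (a^n / n!)·√((n+1)/2^n). With a=0.82, n=10: V ≈ 3.92574e-09.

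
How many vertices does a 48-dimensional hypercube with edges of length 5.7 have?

The 48-cube has 2^48 = 281474976710656 vertices.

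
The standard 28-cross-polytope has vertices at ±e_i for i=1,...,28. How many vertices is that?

An n-cross-polytope has 2n vertices; here n = 28, giving 56.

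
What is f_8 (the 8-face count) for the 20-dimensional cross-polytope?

Each 8-face is the convex hull of 9 vertices, one chosen as ±e_i from each of 9 distinct axes: 2^9·C(20,9) = 85995520.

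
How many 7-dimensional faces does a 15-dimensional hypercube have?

Number of 7-faces = C(15,7) · 2^(15-7) = 6435 · 256 = 1647360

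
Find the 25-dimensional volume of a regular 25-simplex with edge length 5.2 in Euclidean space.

V_25 = √(26) · 5.2^25 / (25! · 2^(25/2)) ≈ 4.50868e-11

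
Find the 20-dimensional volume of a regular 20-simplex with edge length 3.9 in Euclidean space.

Volume = 3.9^20 · √(21/2^20) / 20! ≈ 1.21893e-09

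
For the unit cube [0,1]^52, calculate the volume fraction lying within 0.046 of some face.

The inner cube has side 1-2·0.046 = 0.908 and volume (0.908)^52 ≈ 0.006614, so the shell holds 0.993386 of the volume.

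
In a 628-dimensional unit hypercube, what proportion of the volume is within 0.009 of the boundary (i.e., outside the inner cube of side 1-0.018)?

Shell fraction = 1 - (1-0.018)^628 ≈ 0.999989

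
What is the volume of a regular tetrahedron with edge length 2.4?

Volume = (√2/12) · 2.4³ = 1.62917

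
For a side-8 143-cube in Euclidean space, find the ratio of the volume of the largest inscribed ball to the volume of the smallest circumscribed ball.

V_in / V_out = (r_in/r_out)^143 = (1/√143)^143 = 143^(-143/2) ≈ 7.8248e-155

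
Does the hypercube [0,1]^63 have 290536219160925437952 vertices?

False. The 63-cube has 2^63 = 9223372036854775808 vertices.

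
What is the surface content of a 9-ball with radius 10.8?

S_9(10.8) = 2·π^(9/2)·(10.8)^8 / Γ(9/2) ≈ 5.49478e+09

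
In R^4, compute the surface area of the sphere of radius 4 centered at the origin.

|∂B_4(4)| = 128·π^2 ≈ 1263.31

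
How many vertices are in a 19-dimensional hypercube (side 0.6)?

Choose 0 of 19 axes to span the face (C(19,0) = 1 way), then fix each of the remaining 19 coordinates at one of its two extreme values (2^19 = 524288 ways): 1·524288 = 524288.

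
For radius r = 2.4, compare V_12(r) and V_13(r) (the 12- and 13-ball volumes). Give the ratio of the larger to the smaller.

V_12(2.4) ≈ 48764.3, V_13(2.4) ≈ 79815.5. The 13-ball is larger by a factor of 1.637.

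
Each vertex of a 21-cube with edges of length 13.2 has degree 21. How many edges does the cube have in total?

The 21-cube has n·2^(n-1) = 21·2^20 = 21·1048576 = 22020096 edges.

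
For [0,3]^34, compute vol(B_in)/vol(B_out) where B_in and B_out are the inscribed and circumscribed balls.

V_in / V_out = (r_in/r_out)^34 = (1/√34)^34 = 34^(-34/2) ≈ 9.22271e-27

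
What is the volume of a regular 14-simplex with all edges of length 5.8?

V_14 = √(15) · 5.8^14 / (14! · 2^(14/2)) ≈ 0.0169207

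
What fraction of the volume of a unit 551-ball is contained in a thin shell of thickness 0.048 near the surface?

1 - (1-0.048)^551 ≈ 1 - 1.694e-12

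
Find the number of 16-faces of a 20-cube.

f_16(20-cube) = (20 choose 16) · 2^4 = 77520.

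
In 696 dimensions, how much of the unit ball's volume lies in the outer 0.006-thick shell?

Shell fraction = 1 - (1-0.006)^696 ≈ 0.984832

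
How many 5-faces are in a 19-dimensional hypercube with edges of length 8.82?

Choose 5 of 19 axes to span the face (C(19,5) = 11628 ways), then fix each of the remaining 14 coordinates at one of its two extreme values (2^14 = 16384 ways): 11628·16384 = 190513152.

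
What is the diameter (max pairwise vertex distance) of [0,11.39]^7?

Diagonal = √7 · 11.39 ≈ 30.1351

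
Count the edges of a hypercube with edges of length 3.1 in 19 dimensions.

Each of the 2^19 = 524288 vertices has degree 19; total edges = 19·2^19/2 = 4980736.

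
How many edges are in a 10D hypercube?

An n-cube has C(n,k)·2^(n-k) k-faces. Here C(10,1)·2^9 = 10·512 = 5120.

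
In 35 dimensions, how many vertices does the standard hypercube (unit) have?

The 35-cube has 2^35 = 34359738368 vertices.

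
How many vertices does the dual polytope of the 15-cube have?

An n-cross-polytope has 2n vertices; here n = 15, giving 30.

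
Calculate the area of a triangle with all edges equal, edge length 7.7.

Area = (√3/4) · 7.7² = 25.6733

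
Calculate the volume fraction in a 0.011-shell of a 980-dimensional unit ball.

Shell fraction = 1 - (1-0.011)^980 ≈ 0.99998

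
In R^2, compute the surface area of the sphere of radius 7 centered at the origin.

The surface area of an n-ball is 2π^(n/2) r^(n-1) / Γ(n/2). For n=2, r=7: 2πr = 2π·7 ≈ 43.9823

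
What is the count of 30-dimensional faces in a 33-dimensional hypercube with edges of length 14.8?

Number of 30-faces = C(33,30) · 2^(33-30) = 5456 · 8 = 43648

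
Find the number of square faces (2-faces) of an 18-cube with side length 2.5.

An n-cube has C(n,k)·2^(n-k) k-faces. Here C(18,2)·2^16 = 153·65536 = 10027008.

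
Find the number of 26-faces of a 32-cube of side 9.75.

Choose 26 of 32 axes to span the face (C(32,26) = 906192 ways), then fix each of the remaining 6 coordinates at one of its two extreme values (2^6 = 64 ways): 906192·64 = 57996288.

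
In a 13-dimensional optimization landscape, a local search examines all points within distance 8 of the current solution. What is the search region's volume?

V = 70368744177664·π^6/135135 ≈ 5.00623e+11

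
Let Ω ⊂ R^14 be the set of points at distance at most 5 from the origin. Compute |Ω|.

V = 1220703125·π^7/1008 ≈ 3.65762e+09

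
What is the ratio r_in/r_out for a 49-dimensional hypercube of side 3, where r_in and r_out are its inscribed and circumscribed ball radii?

r_in = 3/2 (half the side); r_out = 3√49/2 (half the diagonal). Ratio = 1/√49 ≈ 0.142857.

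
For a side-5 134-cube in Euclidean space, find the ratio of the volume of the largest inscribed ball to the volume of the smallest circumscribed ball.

V_in / V_out = (r_in/r_out)^134 = (1/√134)^134 = 134^(-134/2) ≈ 3.04774e-143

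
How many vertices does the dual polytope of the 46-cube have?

Number of vertices = 2n = 92.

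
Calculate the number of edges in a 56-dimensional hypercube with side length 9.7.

Number of 1-faces = C(56,1)·2^(56-1) = 56·36028797018963968 = 2017612633061982208.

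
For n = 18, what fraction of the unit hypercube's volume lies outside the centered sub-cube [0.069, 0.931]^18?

Shell fraction = 1 - (1-0.138)^18 ≈ 0.930955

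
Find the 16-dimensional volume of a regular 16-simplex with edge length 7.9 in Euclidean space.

V = (7.9^16 / 16!) · √((16+1) / 2^16) ≈ 0.177173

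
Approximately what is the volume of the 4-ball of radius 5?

V_4(5) = π^(4/2) · (5)^4 / Γ(4/2 + 1) = 625·π^2/2 ≈ 3084.25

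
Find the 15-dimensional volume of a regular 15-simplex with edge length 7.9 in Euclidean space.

V_15 = √(16) · 7.9^15 / (15! · 2^(15/2)) ≈ 0.492314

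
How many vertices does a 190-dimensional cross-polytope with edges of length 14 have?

The 190-dimensional cross-polytope has 2n = 2·190 = 380 vertices.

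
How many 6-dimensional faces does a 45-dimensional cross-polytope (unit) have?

An n-cross-polytope has 2^(k+1)·C(n,k+1) k-faces. Here 2^7·C(45,7) = 128·45379620 = 5808591360.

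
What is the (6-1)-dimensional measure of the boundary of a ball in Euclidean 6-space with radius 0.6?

|∂B_6(0.6)| ≈ 2.41105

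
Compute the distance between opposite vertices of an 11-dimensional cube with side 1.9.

The space diagonal of an n-cube of side s is s√n. Here 1.9·√11 ≈ 6.30159.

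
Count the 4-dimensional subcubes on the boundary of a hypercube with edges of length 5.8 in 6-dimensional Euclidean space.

f_4(6-cube) = (6 choose 4) · 2^2 = 60.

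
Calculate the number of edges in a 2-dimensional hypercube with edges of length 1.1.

Number of 1-faces = C(2,1)·2^(2-1) = 2·2 = 4.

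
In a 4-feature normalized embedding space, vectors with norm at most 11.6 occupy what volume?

The n-ball volume is π^(n/2)·r^n/Γ(n/2+1). With n=4, r=11.6: V ≈ 89351.5.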